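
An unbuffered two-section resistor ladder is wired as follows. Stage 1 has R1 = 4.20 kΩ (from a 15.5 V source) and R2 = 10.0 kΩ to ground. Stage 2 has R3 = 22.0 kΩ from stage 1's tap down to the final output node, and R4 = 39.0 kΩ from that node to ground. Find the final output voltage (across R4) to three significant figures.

Stage 2 presents R3+R4 = 61.00 kΩ as a load on stage 1's tap.
Stage 1's lower leg becomes R2‖(R3+R4) = 8.592 kΩ, so V_mid = 15.5 × 8.592/12.79 = 10.41 V.
Stage 2 is itself unloaded: V_out = V_mid × R4/(R3+R4) = 10.41 × 39.0/61.00 = 6.66 V.

V_out ≈ 6.66 V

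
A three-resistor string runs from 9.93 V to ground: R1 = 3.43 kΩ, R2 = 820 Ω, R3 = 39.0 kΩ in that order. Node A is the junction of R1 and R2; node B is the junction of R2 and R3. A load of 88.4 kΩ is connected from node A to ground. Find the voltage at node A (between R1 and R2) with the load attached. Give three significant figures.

V ≈ 8.83 V

Below node A the series string R2+R3 = 39820 Ω sits in parallel with the 88400 Ω load: 27450 Ω.
V_A = 9.93 × 27450/(3430 + 27450) = 8.83 V.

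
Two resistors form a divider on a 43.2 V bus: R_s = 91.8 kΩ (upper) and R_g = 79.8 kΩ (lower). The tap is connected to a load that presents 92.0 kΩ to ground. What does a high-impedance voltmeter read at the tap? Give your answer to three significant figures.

V_out ≈ 13.7 V

The load sits in parallel with R_g: R_g‖R_L = (79.8 × 92.0) / (79.8 + 92.0) = 42.73 kΩ.
V_out = 43.2 × 42.73 / (91.8 + 42.73) = 43.2 × 42.73/134.5 = 13.7 V.
(Unloaded it would have been 20.1 V.)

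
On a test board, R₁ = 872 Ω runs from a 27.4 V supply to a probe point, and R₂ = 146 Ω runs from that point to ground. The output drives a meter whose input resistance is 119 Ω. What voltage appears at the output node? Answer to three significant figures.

V_out ≈ 1.92 V

The load sits in parallel with R₂: R₂‖R_L = (146 × 119) / (146 + 119) = 65.56 Ω.
V_out = 27.4 × 65.56 / (872 + 65.56) = 27.4 × 65.56/937.6 = 1.92 V.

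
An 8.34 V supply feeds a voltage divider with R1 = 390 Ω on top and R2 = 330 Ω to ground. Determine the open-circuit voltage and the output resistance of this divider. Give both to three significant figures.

V_th = 3.82 V, R_th = 179 Ω

V_th is the open-circuit tap voltage: 8.34 × 330/(390 + 330) = 3.82 V.
With the supply zeroed, R1 and R2 appear in parallel from the tap: R_th = R1‖R2 = (390 × 330)/720.0 = 179 Ω.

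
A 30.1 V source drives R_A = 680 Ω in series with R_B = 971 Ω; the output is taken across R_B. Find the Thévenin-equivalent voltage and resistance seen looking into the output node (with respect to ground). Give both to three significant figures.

V_th = 17.7 V, R_th = 400 Ω

V_th is the open-circuit tap voltage: 30.1 × 971/(680 + 971) = 17.7 V.
With the supply zeroed, R_A and R_B appear in parallel from the tap: R_th = R_A‖R_B = (680 × 971)/1651 = 400 Ω.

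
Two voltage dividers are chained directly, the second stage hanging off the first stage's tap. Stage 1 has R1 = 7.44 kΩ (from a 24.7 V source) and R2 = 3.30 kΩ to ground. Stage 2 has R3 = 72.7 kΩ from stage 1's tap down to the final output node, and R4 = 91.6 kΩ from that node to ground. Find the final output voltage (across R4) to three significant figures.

V_out ≈ 4.17 V

Stage 2 presents R3+R4 = 164.3 kΩ as a load on stage 1's tap.
Stage 1's lower leg becomes R2‖(R3+R4) = 3.235 kΩ, so V_mid = 24.7 × 3.235/10.68 = 7.485 V.
Stage 2 is itself unloaded: V_out = V_mid × R4/(R3+R4) = 7.485 × 91.6/164.3 = 4.17 V.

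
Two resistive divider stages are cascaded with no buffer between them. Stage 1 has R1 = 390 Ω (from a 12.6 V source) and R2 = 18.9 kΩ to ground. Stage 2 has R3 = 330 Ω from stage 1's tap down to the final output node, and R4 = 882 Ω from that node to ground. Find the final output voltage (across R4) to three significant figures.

V_out ≈ 6.83 V

Stage 2 presents R3+R4 = 1212 Ω as a load on stage 1's tap.
Stage 1's lower leg becomes R2‖(R3+R4) = 1139 Ω, so V_mid = 12.6 × 1139/1529 = 9.386 V.
Stage 2 is itself unloaded: V_out = V_mid × R4/(R3+R4) = 9.386 × 882/1212 = 6.83 V.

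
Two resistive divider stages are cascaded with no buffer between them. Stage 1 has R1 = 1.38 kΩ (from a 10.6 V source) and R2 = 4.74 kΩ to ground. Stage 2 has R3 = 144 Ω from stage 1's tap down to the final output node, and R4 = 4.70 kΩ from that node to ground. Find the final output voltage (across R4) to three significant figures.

V_out ≈ 6.53 V

Stage 2 presents R3+R4 = 4844 Ω as a load on stage 1's tap.
Stage 1's lower leg becomes R2‖(R3+R4) = 2396 Ω, so V_mid = 10.6 × 2396/3776 = 6.726 V.
Stage 2 is itself unloaded: V_out = V_mid × R4/(R3+R4) = 6.726 × 4700/4844 = 6.53 V.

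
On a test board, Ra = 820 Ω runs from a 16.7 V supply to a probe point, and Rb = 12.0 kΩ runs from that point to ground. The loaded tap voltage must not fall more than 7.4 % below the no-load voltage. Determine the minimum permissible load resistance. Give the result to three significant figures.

R_L(min) ≈ 9.60 kΩ

Output resistance R_th = Ra‖Rb = (820 × 12000)/12820 = 767.6 Ω.
The fractional drop is R_th/(R_th + R_L); requiring this ≤ 0.0740 gives R_L ≥ R_th(1/0.0740 − 1) = 767.6 × 12.51 = 9.60 kΩ.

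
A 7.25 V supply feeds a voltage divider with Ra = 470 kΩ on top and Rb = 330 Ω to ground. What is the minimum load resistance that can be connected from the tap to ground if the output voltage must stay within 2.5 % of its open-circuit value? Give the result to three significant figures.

R_L(min) ≈ 12.9 kΩ

Output resistance R_th = Ra‖Rb = (470000 × 330)/470300 = 329.8 Ω.
The fractional drop is R_th/(R_th + R_L); requiring this ≤ 0.0250 gives R_L ≥ R_th(1/0.0250 − 1) = 329.8 × 39.00 = 12.9 kΩ.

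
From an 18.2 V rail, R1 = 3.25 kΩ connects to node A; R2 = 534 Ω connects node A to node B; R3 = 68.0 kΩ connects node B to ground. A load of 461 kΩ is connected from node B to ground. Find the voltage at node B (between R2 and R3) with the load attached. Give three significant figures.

V ≈ 17.1 V

At node B, R3 is in parallel with the load: R3‖R_L = 59260 Ω.
Below node A the resistance is R2 + (R3‖R_L) = 59790 Ω, so V_A = 18.2 × 59790/63040 = 17.26 V.
Then V_B = V_A × (R3‖R_L)/(R2 + R3‖R_L) = 17.26 × 59260/59790 = 17.1 V.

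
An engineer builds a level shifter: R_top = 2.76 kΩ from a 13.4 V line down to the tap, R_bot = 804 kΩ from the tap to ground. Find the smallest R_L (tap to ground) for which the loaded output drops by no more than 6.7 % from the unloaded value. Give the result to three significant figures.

Output resistance R_th = R_top‖R_bot = (2.76 × 804)/806.8 = 2.751 kΩ.
The fractional drop is R_th/(R_th + R_L); requiring this ≤ 0.0670 gives R_L ≥ R_th(1/0.0670 − 1) = 2.751 × 13.93 = 38.3 kΩ.

R_L(min) ≈ 38.3 kΩ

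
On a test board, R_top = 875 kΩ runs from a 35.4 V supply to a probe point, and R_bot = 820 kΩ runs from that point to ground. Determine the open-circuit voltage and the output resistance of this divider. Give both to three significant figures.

V_th is the open-circuit tap voltage: 35.4 × 820/(875 + 820) = 17.1 V.
With the supply zeroed, R_top and R_bot appear in parallel from the tap: R_th = R_top‖R_bot = (875 × 820)/1695 = 423 kΩ.

V_th = 17.1 V, R_th = 423 kΩ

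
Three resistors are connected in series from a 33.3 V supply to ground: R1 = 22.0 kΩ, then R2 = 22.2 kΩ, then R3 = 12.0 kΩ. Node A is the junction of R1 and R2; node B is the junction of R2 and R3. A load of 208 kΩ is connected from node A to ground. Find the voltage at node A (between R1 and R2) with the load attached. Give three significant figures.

V ≈ 19.0 V

Below node A the series string R2+R3 = 34.20 kΩ sits in parallel with the 208 kΩ load: 29.37 kΩ.
V_A = 33.3 × 29.37/(22.0 + 29.37) = 19.0 V.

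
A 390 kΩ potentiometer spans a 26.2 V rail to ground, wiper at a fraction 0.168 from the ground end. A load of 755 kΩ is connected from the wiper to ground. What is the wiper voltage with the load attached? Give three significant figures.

The wiper splits the pot into (1−α)R = 324.5 kΩ above and αR = 65.52 kΩ below.
Lower section ‖ load = 60.29 kΩ.
V_wiper = 26.2 × 60.29/(324.5 + 60.29) = 4.11 V.

V ≈ 4.11 V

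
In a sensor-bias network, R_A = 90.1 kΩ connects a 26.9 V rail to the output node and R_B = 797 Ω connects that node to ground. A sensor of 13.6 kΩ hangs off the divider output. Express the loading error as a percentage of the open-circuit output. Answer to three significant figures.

The divider's output (Thévenin) resistance is R_A‖R_B = 790.0 Ω.
Fractional drop under load = R_th/(R_th + R_L) = 790.0 / (790.0 + 13600) = 0.05490.
So the output falls by 5.49 %.

5.49 %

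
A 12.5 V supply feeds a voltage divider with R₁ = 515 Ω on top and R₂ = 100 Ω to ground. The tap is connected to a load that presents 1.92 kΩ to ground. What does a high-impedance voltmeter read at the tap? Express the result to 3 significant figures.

V_out ≈ 1.95 V

The load sits in parallel with R₂: R₂‖R_L = (100 × 1920) / (100 + 1920) = 95.05 Ω.
V_out = 12.5 × 95.05 / (515 + 95.05) = 12.5 × 95.05/610.0 = 1.95 V.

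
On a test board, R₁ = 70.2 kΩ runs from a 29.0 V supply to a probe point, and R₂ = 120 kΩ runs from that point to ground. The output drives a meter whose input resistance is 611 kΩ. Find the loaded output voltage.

V_out ≈ 17.1 V

The load sits in parallel with R₂: R₂‖R_L = (120 × 611) / (120 + 611) = 100.3 kΩ.
V_out = 29.0 × 100.3 / (70.2 + 100.3) = 29.0 × 100.3/170.5 = 17.1 V.
(Unloaded it would have been 18.3 V.)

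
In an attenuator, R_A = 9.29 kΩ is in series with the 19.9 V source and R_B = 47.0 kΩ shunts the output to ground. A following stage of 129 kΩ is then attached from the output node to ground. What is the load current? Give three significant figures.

R_B‖R_L = 34.45 kΩ; V_out = 19.9 × 34.45/43.74 = 15.67 V.
I_L = V_out / R_L = 15.67 / 129 kΩ = 0.121 mA.

I_L ≈ 0.121 mA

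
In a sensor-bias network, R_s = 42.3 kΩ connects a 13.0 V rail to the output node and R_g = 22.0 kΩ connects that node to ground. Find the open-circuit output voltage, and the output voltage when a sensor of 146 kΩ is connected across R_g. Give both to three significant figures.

Unloaded: 4.45 V; loaded: 4.05 V

Open-circuit: V = 13.0 × 22.0/(42.3 + 22.0) = 4.45 V.
With the load, R_g becomes R_g‖R_L = 19.12 kΩ, so V = 13.0 × 19.12/61.42 = 4.05 V.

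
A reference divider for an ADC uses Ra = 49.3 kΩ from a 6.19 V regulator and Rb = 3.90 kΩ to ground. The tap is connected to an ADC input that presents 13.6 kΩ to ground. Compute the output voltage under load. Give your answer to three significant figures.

V_out ≈ 0.359 V

The load sits in parallel with Rb: Rb‖R_L = (3.90 × 13.6) / (3.90 + 13.6) = 3.031 kΩ.
V_out = 6.19 × 3.031 / (49.3 + 3.031) = 6.19 × 3.031/52.33 = 0.359 V.
(Unloaded it would have been 0.454 V.)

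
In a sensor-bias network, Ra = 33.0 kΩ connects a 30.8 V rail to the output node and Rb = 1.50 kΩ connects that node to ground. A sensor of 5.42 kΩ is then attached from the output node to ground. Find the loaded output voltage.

The load sits in parallel with Rb: Rb‖R_L = (1.50 × 5.42) / (1.50 + 5.42) = 1.175 kΩ.
V_out = 30.8 × 1.175 / (33.0 + 1.175) = 30.8 × 1.175/34.17 = 1.06 V.

V_out ≈ 1.06 V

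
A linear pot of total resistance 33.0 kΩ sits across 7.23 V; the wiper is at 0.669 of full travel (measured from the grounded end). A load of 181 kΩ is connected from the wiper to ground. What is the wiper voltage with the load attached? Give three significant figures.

The wiper splits the pot into (1−α)R = 10.92 kΩ above and αR = 22.08 kΩ below.
Lower section ‖ load = 19.68 kΩ.
V_wiper = 7.23 × 19.68/(10.92 + 19.68) = 4.65 V.

V ≈ 4.65 V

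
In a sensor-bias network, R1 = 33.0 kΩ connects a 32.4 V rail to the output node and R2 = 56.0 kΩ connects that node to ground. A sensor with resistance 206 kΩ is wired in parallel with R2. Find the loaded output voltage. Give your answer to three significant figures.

The load sits in parallel with R2: R2‖R_L = (56.0 × 206) / (56.0 + 206) = 44.03 kΩ.
V_out = 32.4 × 44.03 / (33.0 + 44.03) = 32.4 × 44.03/77.03 = 18.5 V.

V_out ≈ 18.5 V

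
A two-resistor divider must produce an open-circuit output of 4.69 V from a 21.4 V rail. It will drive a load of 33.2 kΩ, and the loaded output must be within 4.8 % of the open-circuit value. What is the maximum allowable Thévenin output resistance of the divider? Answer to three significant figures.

R_th ≤ 1.67 kΩ

Loading drop = R_th/(R_th + R_L) ≤ 0.0480, so R_th ≤ R_L · ε/(1−ε) = 33.2 kΩ × 0.0480/0.9520 = 1.67 kΩ.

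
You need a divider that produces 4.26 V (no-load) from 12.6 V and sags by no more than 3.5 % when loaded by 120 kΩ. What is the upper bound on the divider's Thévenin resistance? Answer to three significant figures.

R_th ≤ 4.35 kΩ

Loading drop = R_th/(R_th + R_L) ≤ 0.0350, so R_th ≤ R_L · ε/(1−ε) = 120 kΩ × 0.0350/0.9650 = 4.35 kΩ.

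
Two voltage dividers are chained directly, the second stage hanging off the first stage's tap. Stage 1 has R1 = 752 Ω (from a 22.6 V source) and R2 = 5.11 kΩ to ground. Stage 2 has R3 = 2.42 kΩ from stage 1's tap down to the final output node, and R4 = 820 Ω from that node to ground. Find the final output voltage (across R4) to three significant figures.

Stage 2 presents R3+R4 = 3240 Ω as a load on stage 1's tap.
Stage 1's lower leg becomes R2‖(R3+R4) = 1983 Ω, so V_mid = 22.6 × 1983/2735 = 16.39 V.
Stage 2 is itself unloaded: V_out = V_mid × R4/(R3+R4) = 16.39 × 820/3240 = 4.15 V.

V_out ≈ 4.15 V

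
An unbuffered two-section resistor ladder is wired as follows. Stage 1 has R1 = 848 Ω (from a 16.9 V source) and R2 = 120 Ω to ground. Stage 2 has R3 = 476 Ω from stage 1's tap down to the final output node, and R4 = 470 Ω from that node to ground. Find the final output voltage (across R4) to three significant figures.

V_out ≈ 0.937 V

Stage 2 presents R3+R4 = 946.0 Ω as a load on stage 1's tap.
Stage 1's lower leg becomes R2‖(R3+R4) = 106.5 Ω, so V_mid = 16.9 × 106.5/954.5 = 1.886 V.
Stage 2 is itself unloaded: V_out = V_mid × R4/(R3+R4) = 1.886 × 470/946.0 = 0.937 V.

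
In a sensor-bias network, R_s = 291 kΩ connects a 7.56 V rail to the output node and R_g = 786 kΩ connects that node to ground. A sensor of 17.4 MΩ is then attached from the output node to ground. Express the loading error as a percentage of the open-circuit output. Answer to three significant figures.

The divider's output (Thévenin) resistance is R_s‖R_g = 212.4 kΩ.
Fractional drop under load = R_th/(R_th + R_L) = 212.4 / (212.4 + 17400) = 0.01206.
So the output falls by 1.21 %.

1.21 %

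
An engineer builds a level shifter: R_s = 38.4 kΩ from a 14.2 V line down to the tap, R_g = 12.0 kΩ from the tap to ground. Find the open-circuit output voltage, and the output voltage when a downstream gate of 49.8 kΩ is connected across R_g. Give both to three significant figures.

Open-circuit: V = 14.2 × 12.0/(38.4 + 12.0) = 3.38 V.
With the load, R_g becomes R_g‖R_L = 9.670 kΩ, so V = 14.2 × 9.670/48.07 = 2.86 V.

Unloaded: 3.38 V; loaded: 2.86 V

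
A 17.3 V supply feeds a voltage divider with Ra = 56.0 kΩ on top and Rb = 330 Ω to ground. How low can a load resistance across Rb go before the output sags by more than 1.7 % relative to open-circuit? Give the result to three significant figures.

R_L(min) ≈ 19.0 kΩ

Output resistance R_th = Ra‖Rb = (56000 × 330)/56330 = 328.1 Ω.
The fractional drop is R_th/(R_th + R_L); requiring this ≤ 0.0170 gives R_L ≥ R_th(1/0.0170 − 1) = 328.1 × 57.82 = 19.0 kΩ.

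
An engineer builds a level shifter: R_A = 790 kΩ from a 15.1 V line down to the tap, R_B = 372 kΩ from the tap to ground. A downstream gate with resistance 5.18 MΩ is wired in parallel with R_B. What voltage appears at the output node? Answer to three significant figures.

V_out ≈ 4.61 V

The load sits in parallel with R_B: R_B‖R_L = (372 × 5180) / (372 + 5180) = 347.1 kΩ.
V_out = 15.1 × 347.1 / (790 + 347.1) = 15.1 × 347.1/1137 = 4.61 V.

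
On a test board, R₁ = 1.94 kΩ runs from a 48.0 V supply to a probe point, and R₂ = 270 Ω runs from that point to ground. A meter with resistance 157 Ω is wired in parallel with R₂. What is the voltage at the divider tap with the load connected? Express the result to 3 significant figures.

The load sits in parallel with R₂: R₂‖R_L = (270 × 157) / (270 + 157) = 99.27 Ω.
V_out = 48.0 × 99.27 / (1940 + 99.27) = 48.0 × 99.27/2039 = 2.34 V.

V_out ≈ 2.34 V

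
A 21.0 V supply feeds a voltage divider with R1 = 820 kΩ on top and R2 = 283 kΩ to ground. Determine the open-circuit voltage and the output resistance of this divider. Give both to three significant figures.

V_th = 5.39 V, R_th = 210 kΩ

V_th is the open-circuit tap voltage: 21.0 × 283/(820 + 283) = 5.39 V.
With the supply zeroed, R1 and R2 appear in parallel from the tap: R_th = R1‖R2 = (820 × 283)/1103 = 210 kΩ.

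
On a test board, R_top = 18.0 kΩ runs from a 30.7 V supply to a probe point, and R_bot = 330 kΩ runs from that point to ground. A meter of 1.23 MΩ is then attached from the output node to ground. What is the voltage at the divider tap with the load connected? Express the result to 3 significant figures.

The load sits in parallel with R_bot: R_bot‖R_L = (330 × 1230) / (330 + 1230) = 260.2 kΩ.
V_out = 30.7 × 260.2 / (18.0 + 260.2) = 30.7 × 260.2/278.2 = 28.7 V.

V_out ≈ 28.7 V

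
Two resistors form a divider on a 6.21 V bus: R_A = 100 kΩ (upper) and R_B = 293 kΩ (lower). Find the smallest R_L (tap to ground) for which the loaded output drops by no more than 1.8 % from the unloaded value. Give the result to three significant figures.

Output resistance R_th = R_A‖R_B = (100 × 293)/393.0 = 74.55 kΩ.
The fractional drop is R_th/(R_th + R_L); requiring this ≤ 0.0180 gives R_L ≥ R_th(1/0.0180 − 1) = 74.55 × 54.56 = 4.07 MΩ.

R_L(min) ≈ 4.07 MΩ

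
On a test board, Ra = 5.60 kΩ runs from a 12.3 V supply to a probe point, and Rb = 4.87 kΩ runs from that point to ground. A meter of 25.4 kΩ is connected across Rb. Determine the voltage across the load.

The load sits in parallel with Rb: Rb‖R_L = (4.87 × 25.4) / (4.87 + 25.4) = 4.086 kΩ.
V_out = 12.3 × 4.086 / (5.60 + 4.086) = 12.3 × 4.086/9.686 = 5.19 V.
(Unloaded it would have been 5.72 V.)

V_out ≈ 5.19 V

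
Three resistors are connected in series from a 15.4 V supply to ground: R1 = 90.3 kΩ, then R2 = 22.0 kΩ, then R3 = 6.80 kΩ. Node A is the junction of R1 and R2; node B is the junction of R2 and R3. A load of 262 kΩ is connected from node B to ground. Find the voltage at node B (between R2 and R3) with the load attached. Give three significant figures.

At node B, R3 is in parallel with the load: R3‖R_L = 6.628 kΩ.
Below node A the resistance is R2 + (R3‖R_L) = 28.63 kΩ, so V_A = 15.4 × 28.63/118.9 = 3.707 V.
Then V_B = V_A × (R3‖R_L)/(R2 + R3‖R_L) = 3.707 × 6.628/28.63 = 0.858 V.

V ≈ 0.858 V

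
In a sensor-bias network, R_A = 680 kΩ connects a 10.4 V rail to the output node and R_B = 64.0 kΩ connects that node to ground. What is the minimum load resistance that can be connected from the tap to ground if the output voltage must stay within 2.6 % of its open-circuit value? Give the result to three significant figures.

R_L(min) ≈ 2.19 MΩ

Output resistance R_th = R_A‖R_B = (680 × 64.0)/744.0 = 58.49 kΩ.
The fractional drop is R_th/(R_th + R_L); requiring this ≤ 0.0260 gives R_L ≥ R_th(1/0.0260 − 1) = 58.49 × 37.46 = 2.19 MΩ.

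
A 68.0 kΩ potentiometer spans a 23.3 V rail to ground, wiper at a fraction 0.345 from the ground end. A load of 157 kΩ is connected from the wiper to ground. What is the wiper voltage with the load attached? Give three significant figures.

The wiper splits the pot into (1−α)R = 44.54 kΩ above and αR = 23.46 kΩ below.
Lower section ‖ load = 20.41 kΩ.
V_wiper = 23.3 × 20.41/(44.54 + 20.41) = 7.32 V.

V ≈ 7.32 V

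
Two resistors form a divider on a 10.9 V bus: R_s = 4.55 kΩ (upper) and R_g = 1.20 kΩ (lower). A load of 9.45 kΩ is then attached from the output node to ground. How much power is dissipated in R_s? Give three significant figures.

Total resistance from the source is R_s + (R_g‖R_L) = 5.615 kΩ, so I = 10.9/5.615 kΩ = 1.941 mA.
P = I²·R_s = (1.941 mA)² × 4.55 kΩ = 17.1 mW.

P ≈ 17.1 mW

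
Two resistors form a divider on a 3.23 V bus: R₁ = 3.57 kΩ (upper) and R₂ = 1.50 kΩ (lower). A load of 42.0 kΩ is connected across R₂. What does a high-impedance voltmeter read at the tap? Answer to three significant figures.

The load sits in parallel with R₂: R₂‖R_L = (1.50 × 42.0) / (1.50 + 42.0) = 1.448 kΩ.
V_out = 3.23 × 1.448 / (3.57 + 1.448) = 3.23 × 1.448/5.018 = 0.932 V.
(Unloaded it would have been 0.956 V.)

V_out ≈ 0.932 V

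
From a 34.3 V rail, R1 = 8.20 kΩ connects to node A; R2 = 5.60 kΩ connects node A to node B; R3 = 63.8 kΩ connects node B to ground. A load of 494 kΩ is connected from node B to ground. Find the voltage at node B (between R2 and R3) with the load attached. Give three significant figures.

V ≈ 27.6 V

At node B, R3 is in parallel with the load: R3‖R_L = 56.50 kΩ.
Below node A the resistance is R2 + (R3‖R_L) = 62.10 kΩ, so V_A = 34.3 × 62.10/70.30 = 30.30 V.
Then V_B = V_A × (R3‖R_L)/(R2 + R3‖R_L) = 30.30 × 56.50/62.10 = 27.6 V.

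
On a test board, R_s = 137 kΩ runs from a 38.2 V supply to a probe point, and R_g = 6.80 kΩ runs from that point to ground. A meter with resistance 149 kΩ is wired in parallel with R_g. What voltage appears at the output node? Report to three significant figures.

V_out ≈ 1.73 V

The load sits in parallel with R_g: R_g‖R_L = (6.80 × 149) / (6.80 + 149) = 6.503 kΩ.
V_out = 38.2 × 6.503 / (137 + 6.503) = 38.2 × 6.503/143.5 = 1.73 V.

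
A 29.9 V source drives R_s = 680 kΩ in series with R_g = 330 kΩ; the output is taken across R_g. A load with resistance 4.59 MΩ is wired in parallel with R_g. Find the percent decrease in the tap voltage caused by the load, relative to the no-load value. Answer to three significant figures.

The divider's output (Thévenin) resistance is R_s‖R_g = 222.2 kΩ.
Fractional drop under load = R_th/(R_th + R_L) = 222.2 / (222.2 + 4590) = 0.04617.
So the output falls by 4.62 %.

4.62 %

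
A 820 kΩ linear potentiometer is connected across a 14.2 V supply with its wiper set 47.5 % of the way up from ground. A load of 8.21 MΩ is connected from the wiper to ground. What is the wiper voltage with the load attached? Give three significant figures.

V ≈ 6.58 V

The wiper splits the pot into (1−α)R = 430.5 kΩ above and αR = 389.5 kΩ below.
Lower section ‖ load = 371.9 kΩ.
V_wiper = 14.2 × 371.9/(430.5 + 371.9) = 6.58 V.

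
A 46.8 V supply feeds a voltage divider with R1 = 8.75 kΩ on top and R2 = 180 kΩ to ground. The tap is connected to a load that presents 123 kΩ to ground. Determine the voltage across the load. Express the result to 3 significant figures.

V_out ≈ 41.8 V

The load sits in parallel with R2: R2‖R_L = (180 × 123) / (180 + 123) = 73.07 kΩ.
V_out = 46.8 × 73.07 / (8.75 + 73.07) = 46.8 × 73.07/81.82 = 41.8 V.
(Unloaded it would have been 44.6 V.)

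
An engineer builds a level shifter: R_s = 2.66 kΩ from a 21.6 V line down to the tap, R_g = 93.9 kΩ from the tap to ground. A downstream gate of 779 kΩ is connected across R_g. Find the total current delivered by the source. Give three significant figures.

I ≈ 0.250 mA

R_g‖R_L = 83.80 kΩ, so the source sees R_s + R_g‖R_L = 86.46 kΩ.
I = 21.6 V / 86.46 kΩ = 0.250 mA.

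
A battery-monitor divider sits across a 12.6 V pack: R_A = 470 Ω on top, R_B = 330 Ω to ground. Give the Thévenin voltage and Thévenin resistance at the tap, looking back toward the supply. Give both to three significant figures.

V_th is the open-circuit tap voltage: 12.6 × 330/(470 + 330) = 5.20 V.
With the supply zeroed, R_A and R_B appear in parallel from the tap: R_th = R_A‖R_B = (470 × 330)/800.0 = 194 Ω.

V_th = 5.20 V, R_th = 194 Ω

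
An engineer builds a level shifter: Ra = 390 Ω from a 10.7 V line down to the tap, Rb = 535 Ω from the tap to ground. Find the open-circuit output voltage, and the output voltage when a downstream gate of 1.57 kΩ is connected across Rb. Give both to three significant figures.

Open-circuit: V = 10.7 × 535/(390 + 535) = 6.19 V.
With the load, Rb becomes Rb‖R_L = 399.0 Ω, so V = 10.7 × 399.0/789.0 = 5.41 V.

Unloaded: 6.19 V; loaded: 5.41 V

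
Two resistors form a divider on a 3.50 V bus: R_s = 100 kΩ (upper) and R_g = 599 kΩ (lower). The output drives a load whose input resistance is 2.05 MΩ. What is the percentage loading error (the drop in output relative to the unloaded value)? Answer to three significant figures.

The divider's output (Thévenin) resistance is R_s‖R_g = 85.69 kΩ.
Fractional drop under load = R_th/(R_th + R_L) = 85.69 / (85.69 + 2050) = 0.04012.
So the output falls by 4.01 %.

4.01 %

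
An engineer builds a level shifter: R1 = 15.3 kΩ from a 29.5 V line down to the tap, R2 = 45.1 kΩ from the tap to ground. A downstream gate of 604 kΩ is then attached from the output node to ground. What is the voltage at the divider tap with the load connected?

V_out ≈ 21.6 V

The load sits in parallel with R2: R2‖R_L = (45.1 × 604) / (45.1 + 604) = 41.97 kΩ.
V_out = 29.5 × 41.97 / (15.3 + 41.97) = 29.5 × 41.97/57.27 = 21.6 V.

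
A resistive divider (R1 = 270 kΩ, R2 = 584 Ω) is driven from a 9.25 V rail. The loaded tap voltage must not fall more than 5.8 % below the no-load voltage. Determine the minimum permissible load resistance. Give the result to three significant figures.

R_L(min) ≈ 9.46 kΩ

Output resistance R_th = R1‖R2 = (270000 × 584)/270600 = 582.7 Ω.
The fractional drop is R_th/(R_th + R_L); requiring this ≤ 0.0580 gives R_L ≥ R_th(1/0.0580 − 1) = 582.7 × 16.24 = 9.46 kΩ.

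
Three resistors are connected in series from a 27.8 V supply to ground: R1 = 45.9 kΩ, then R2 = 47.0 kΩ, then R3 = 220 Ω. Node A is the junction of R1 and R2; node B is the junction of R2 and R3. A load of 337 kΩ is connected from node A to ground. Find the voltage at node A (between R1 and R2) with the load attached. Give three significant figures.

Below node A the series string R2+R3 = 47220 Ω sits in parallel with the 337000 Ω load: 41420 Ω.
V_A = 27.8 × 41420/(45900 + 41420) = 13.2 V.

V ≈ 13.2 V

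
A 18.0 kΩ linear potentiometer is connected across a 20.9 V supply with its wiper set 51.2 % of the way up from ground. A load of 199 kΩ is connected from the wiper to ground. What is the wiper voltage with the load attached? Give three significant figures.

V ≈ 10.5 V

The wiper splits the pot into (1−α)R = 8.784 kΩ above and αR = 9.216 kΩ below.
Lower section ‖ load = 8.808 kΩ.
V_wiper = 20.9 × 8.808/(8.784 + 8.808) = 10.5 V.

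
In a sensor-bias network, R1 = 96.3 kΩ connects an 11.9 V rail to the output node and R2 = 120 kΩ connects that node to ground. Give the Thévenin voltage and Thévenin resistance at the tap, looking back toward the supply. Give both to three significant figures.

V_th = 6.60 V, R_th = 53.4 kΩ

V_th is the open-circuit tap voltage: 11.9 × 120/(96.3 + 120) = 6.60 V.
With the supply zeroed, R1 and R2 appear in parallel from the tap: R_th = R1‖R2 = (96.3 × 120)/216.3 = 53.4 kΩ.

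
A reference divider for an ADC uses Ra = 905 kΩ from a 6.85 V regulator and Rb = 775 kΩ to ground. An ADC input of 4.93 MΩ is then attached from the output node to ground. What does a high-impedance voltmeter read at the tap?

V_out ≈ 2.91 V

The load sits in parallel with Rb: Rb‖R_L = (775 × 4930) / (775 + 4930) = 669.7 kΩ.
V_out = 6.85 × 669.7 / (905 + 669.7) = 6.85 × 669.7/1575 = 2.91 V.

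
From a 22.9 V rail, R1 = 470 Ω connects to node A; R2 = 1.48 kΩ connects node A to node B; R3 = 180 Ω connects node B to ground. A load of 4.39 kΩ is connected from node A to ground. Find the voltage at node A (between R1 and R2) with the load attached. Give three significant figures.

Below node A the series string R2+R3 = 1660 Ω sits in parallel with the 4390 Ω load: 1205 Ω.
V_A = 22.9 × 1205/(470 + 1205) = 16.5 V.

V ≈ 16.5 V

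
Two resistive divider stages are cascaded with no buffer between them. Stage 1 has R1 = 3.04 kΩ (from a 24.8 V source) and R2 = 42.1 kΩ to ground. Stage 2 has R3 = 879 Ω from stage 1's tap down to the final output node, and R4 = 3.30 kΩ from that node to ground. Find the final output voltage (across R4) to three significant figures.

Stage 2 presents R3+R4 = 4179 Ω as a load on stage 1's tap.
Stage 1's lower leg becomes R2‖(R3+R4) = 3802 Ω, so V_mid = 24.8 × 3802/6842 = 13.78 V.
Stage 2 is itself unloaded: V_out = V_mid × R4/(R3+R4) = 13.78 × 3300/4179 = 10.9 V.

V_out ≈ 10.9 V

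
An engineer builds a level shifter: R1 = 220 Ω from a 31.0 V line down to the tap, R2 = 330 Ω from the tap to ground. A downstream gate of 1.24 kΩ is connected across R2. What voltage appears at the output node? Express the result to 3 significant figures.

V_out ≈ 16.8 V

The load sits in parallel with R2: R2‖R_L = (330 × 1240) / (330 + 1240) = 260.6 Ω.
V_out = 31.0 × 260.6 / (220 + 260.6) = 31.0 × 260.6/480.6 = 16.8 V.
(Unloaded it would have been 18.6 V.)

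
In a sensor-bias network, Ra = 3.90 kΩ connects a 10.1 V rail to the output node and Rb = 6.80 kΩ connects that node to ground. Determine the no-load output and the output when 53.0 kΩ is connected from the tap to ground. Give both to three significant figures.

Unloaded: 6.42 V; loaded: 6.13 V

Open-circuit: V = 10.1 × 6.80/(3.90 + 6.80) = 6.42 V.
With the load, Rb becomes Rb‖R_L = 6.027 kΩ, so V = 10.1 × 6.027/9.927 = 6.13 V.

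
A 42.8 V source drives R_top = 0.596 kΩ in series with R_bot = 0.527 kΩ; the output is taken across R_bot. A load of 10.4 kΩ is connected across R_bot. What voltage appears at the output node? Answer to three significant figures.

V_out ≈ 19.6 V

The load sits in parallel with R_bot: R_bot‖R_L = (527 × 10400) / (527 + 10400) = 501.6 Ω.
V_out = 42.8 × 501.6 / (596 + 501.6) = 42.8 × 501.6/1098 = 19.6 V.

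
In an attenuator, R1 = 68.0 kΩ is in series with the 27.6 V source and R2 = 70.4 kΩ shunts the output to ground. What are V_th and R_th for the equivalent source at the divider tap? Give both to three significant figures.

V_th = 14.0 V, R_th = 34.6 kΩ

V_th is the open-circuit tap voltage: 27.6 × 70.4/(68.0 + 70.4) = 14.0 V.
With the supply zeroed, R1 and R2 appear in parallel from the tap: R_th = R1‖R2 = (68.0 × 70.4)/138.4 = 34.6 kΩ.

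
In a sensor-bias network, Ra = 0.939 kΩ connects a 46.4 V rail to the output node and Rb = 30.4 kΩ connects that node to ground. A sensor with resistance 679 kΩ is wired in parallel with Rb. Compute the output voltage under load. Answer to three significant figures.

The load sits in parallel with Rb: Rb‖R_L = (30400 × 679000) / (30400 + 679000) = 29100 Ω.
V_out = 46.4 × 29100 / (939 + 29100) = 46.4 × 29100/30040 = 44.9 V.
(Unloaded it would have been 45.0 V.)

V_out ≈ 44.9 V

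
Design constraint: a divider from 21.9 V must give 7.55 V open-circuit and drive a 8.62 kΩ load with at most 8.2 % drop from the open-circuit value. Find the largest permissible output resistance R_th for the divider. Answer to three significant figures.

R_th ≤ 770 Ω

Loading drop = R_th/(R_th + R_L) ≤ 0.0820, so R_th ≤ R_L · ε/(1−ε) = 8.62 kΩ × 0.0820/0.9180 = 770 Ω.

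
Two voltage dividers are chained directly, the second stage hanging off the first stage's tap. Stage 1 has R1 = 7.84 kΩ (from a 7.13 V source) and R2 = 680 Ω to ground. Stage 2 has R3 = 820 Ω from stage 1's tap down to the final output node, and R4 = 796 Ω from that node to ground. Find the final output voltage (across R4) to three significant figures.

V_out ≈ 0.202 V

Stage 2 presents R3+R4 = 1616 Ω as a load on stage 1's tap.
Stage 1's lower leg becomes R2‖(R3+R4) = 478.6 Ω, so V_mid = 7.13 × 478.6/8319 = 0.4102 V.
Stage 2 is itself unloaded: V_out = V_mid × R4/(R3+R4) = 0.4102 × 796/1616 = 0.202 V.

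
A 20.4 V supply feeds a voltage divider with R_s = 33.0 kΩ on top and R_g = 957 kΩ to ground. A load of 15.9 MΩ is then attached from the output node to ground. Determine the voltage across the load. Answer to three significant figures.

V_out ≈ 19.7 V

The load sits in parallel with R_g: R_g‖R_L = (957 × 15900) / (957 + 15900) = 902.7 kΩ.
V_out = 20.4 × 902.7 / (33.0 + 902.7) = 20.4 × 902.7/935.7 = 19.7 V.
(Unloaded it would have been 19.7 V.)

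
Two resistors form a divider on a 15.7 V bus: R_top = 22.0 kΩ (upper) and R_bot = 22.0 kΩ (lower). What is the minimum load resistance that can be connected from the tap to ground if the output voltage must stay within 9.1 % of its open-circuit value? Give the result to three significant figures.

R_L(min) ≈ 110 kΩ

Output resistance R_th = R_top‖R_bot = (22.0 × 22.0)/44.00 = 11.00 kΩ.
The fractional drop is R_th/(R_th + R_L); requiring this ≤ 0.0910 gives R_L ≥ R_th(1/0.0910 − 1) = 11.00 × 9.989 = 110 kΩ.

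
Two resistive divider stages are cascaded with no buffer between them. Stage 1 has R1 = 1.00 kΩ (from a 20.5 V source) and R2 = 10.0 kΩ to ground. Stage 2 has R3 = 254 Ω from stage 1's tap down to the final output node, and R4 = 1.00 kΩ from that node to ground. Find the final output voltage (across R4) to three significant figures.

V_out ≈ 8.62 V

Stage 2 presents R3+R4 = 1254 Ω as a load on stage 1's tap.
Stage 1's lower leg becomes R2‖(R3+R4) = 1114 Ω, so V_mid = 20.5 × 1114/2114 = 10.80 V.
Stage 2 is itself unloaded: V_out = V_mid × R4/(R3+R4) = 10.80 × 1000/1254 = 8.62 V.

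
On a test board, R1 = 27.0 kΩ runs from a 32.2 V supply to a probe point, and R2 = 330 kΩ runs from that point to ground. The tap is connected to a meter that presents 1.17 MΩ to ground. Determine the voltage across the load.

The load sits in parallel with R2: R2‖R_L = (330 × 1170) / (330 + 1170) = 257.4 kΩ.
V_out = 32.2 × 257.4 / (27.0 + 257.4) = 32.2 × 257.4/284.4 = 29.1 V.
(Unloaded it would have been 29.8 V.)

V_out ≈ 29.1 V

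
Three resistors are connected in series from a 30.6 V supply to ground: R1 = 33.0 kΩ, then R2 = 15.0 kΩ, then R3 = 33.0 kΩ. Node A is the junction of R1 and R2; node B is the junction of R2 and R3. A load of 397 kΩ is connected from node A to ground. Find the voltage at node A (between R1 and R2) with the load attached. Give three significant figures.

Below node A the series string R2+R3 = 48.00 kΩ sits in parallel with the 397 kΩ load: 42.82 kΩ.
V_A = 30.6 × 42.82/(33.0 + 42.82) = 17.3 V.

V ≈ 17.3 V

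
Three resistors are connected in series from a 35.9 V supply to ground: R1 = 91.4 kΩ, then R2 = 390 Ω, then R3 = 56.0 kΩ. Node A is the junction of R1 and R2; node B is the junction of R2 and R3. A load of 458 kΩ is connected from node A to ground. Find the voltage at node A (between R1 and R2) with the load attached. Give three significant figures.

Below node A the series string R2+R3 = 56390 Ω sits in parallel with the 458000 Ω load: 50210 Ω.
V_A = 35.9 × 50210/(91400 + 50210) = 12.7 V.

V ≈ 12.7 V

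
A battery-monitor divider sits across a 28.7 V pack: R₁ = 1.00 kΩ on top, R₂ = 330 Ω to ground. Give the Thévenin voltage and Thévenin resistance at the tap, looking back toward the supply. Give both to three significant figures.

V_th = 7.12 V, R_th = 248 Ω

V_th is the open-circuit tap voltage: 28.7 × 330/(1000 + 330) = 7.12 V.
With the supply zeroed, R₁ and R₂ appear in parallel from the tap: R_th = R₁‖R₂ = (1000 × 330)/1330 = 248 Ω.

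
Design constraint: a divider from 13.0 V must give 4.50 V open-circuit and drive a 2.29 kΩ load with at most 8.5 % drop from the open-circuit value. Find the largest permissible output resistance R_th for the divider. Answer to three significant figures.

Loading drop = R_th/(R_th + R_L) ≤ 0.0850, so R_th ≤ R_L · ε/(1−ε) = 2.29 kΩ × 0.0850/0.9150 = 213 Ω.
(Any R1, R2 with R2/(R1+R2) = 0.346 and R1‖R2 ≤ 213 Ω will meet the spec.)

R_th ≤ 213 Ω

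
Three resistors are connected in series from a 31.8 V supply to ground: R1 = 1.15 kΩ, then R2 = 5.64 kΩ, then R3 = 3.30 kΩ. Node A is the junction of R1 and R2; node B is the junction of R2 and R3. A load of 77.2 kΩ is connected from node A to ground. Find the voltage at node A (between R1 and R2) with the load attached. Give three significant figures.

Below node A the series string R2+R3 = 8.940 kΩ sits in parallel with the 77.2 kΩ load: 8.012 kΩ.
V_A = 31.8 × 8.012/(1.15 + 8.012) = 27.8 V.

V ≈ 27.8 V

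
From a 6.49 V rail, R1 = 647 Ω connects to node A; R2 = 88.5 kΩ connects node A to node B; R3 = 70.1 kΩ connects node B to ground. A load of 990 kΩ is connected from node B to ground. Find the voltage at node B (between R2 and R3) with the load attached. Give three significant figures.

At node B, R3 is in parallel with the load: R3‖R_L = 65460 Ω.
Below node A the resistance is R2 + (R3‖R_L) = 154000 Ω, so V_A = 6.49 × 154000/154600 = 6.463 V.
Then V_B = V_A × (R3‖R_L)/(R2 + R3‖R_L) = 6.463 × 65460/154000 = 2.75 V.

V ≈ 2.75 V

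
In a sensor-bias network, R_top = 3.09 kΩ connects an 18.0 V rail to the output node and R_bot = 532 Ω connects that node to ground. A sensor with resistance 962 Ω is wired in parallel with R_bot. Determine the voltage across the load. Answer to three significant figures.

V_out ≈ 1.80 V

The load sits in parallel with R_bot: R_bot‖R_L = (532 × 962) / (532 + 962) = 342.6 Ω.
V_out = 18.0 × 342.6 / (3090 + 342.6) = 18.0 × 342.6/3433 = 1.80 V.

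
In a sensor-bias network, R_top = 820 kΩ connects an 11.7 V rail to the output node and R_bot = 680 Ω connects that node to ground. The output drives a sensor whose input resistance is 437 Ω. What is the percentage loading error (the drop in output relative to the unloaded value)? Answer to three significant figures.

60.9 %

Unloaded V = 11.7 × 680/820700 = 0.009694 V.
Loaded: R_bot‖R_L = 266.0 Ω, giving V = 11.7 × 266.0/820300 = 0.003795 V.
Drop = (0.009694 − 0.003795) / 0.009694 = 60.9 %.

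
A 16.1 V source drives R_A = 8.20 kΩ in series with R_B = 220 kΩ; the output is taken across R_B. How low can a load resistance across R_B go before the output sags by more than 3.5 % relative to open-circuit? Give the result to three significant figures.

R_L(min) ≈ 218 kΩ

Output resistance R_th = R_A‖R_B = (8.20 × 220)/228.2 = 7.905 kΩ.
The fractional drop is R_th/(R_th + R_L); requiring this ≤ 0.0350 gives R_L ≥ R_th(1/0.0350 − 1) = 7.905 × 27.57 = 218 kΩ.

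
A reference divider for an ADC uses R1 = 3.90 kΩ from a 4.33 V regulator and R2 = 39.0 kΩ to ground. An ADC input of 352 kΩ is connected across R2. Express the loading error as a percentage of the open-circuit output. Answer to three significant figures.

0.997 %

The divider's output (Thévenin) resistance is R1‖R2 = 3.545 kΩ.
Fractional drop under load = R_th/(R_th + R_L) = 3.545 / (3.545 + 352) = 0.009972.
So the output falls by 0.997 %.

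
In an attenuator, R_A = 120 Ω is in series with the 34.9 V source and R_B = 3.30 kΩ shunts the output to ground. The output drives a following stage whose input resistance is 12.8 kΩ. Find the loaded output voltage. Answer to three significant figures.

The load sits in parallel with R_B: R_B‖R_L = (3300 × 12800) / (3300 + 12800) = 2624 Ω.
V_out = 34.9 × 2624 / (120 + 2624) = 34.9 × 2624/2744 = 33.4 V.

V_out ≈ 33.4 V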